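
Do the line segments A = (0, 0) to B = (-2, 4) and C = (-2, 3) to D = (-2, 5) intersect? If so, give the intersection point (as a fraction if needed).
Yes; intersection at (-2, 4) (t = 1 on AB, s = 1/2 on CD)

Parametrize AB as A + t(B − A) = (0 + -2 t, 0 + 4 t) and CD as C + s(D − C) = (-2 + 0 s, 3 + 2 s). Solve the linear system for (t, s). Determinant = 4 ≠ 0, so a unique intersection of the containing lines exists. Solution: t = 1, s = 1/2 — both in [0, 1], so the segments cross. Intersection point: (-2, 4).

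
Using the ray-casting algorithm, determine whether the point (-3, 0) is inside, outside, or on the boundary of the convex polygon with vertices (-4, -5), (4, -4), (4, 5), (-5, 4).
The point (-3, 0) lies strictly inside the polygon

Cast a horizontal ray to the right from the query point and count how many polygon edges it crosses (each edge strictly once or zero times, handled with the usual half-open convention). 
Parity of crossings → odd ⇒ inside.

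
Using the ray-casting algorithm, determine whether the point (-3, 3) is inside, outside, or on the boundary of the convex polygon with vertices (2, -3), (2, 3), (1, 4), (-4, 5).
The point (-3, 3) lies strictly outside the polygon

Cast a horizontal ray to the right from the query point and count how many polygon edges it crosses (each edge strictly once or zero times, handled with the usual half-open convention). 
Parity of crossings → even ⇒ outside.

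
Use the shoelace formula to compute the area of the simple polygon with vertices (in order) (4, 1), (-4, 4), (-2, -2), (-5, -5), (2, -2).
Area = 33

Shoelace formula: Area = (1/2) |Σ_i (x_i · y_{i+1} − x_{i+1} · y_i)| (indices mod n). Compute each cross term:
  (4)(4) − (-4)(1) = 20
  (-4)(-2) − (-2)(4) = 16
  (-2)(-5) − (-5)(-2) = 0
  (-5)(-2) − (2)(-5) = 20
  (2)(1) − (4)(-2) = 10
Sum = 66, so (signed) Area = 66/2 = 33, |Area| = 33.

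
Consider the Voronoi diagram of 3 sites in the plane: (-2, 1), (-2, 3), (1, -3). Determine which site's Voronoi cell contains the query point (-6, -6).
Nearest site = (1, -3)

The Voronoi cell of site s contains exactly those query points closer to s than to any other site. Compute squared distances from q = (-6, -6) to each site:
  (1 − -6)² + (-3 − -6)² = 58
  (-2 − -6)² + (1 − -6)² = 65
  (-2 − -6)² + (3 − -6)² = 97
Minimum is attained by (1, -3), so q lies in its Voronoi cell.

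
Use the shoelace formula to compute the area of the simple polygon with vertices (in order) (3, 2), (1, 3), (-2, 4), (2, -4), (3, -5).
Area = 20

Shoelace formula: Area = (1/2) |Σ_i (x_i · y_{i+1} − x_{i+1} · y_i)| (indices mod n). Compute each cross term:
  (3)(3) − (1)(2) = 7
  (1)(4) − (-2)(3) = 10
  (-2)(-4) − (2)(4) = 0
  (2)(-5) − (3)(-4) = 2
  (3)(2) − (3)(-5) = 21
Sum = 40, so (signed) Area = 40/2 = 20, |Area| = 20.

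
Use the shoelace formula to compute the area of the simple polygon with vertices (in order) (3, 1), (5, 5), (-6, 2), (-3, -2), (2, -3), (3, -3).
Area = 48

Shoelace formula: Area = (1/2) |Σ_i (x_i · y_{i+1} − x_{i+1} · y_i)| (indices mod n). Compute each cross term:
  (3)(5) − (5)(1) = 10
  (5)(2) − (-6)(5) = 40
  (-6)(-2) − (-3)(2) = 18
  (-3)(-3) − (2)(-2) = 13
  (2)(-3) − (3)(-3) = 3
  (3)(1) − (3)(-3) = 12
Sum = 96, so (signed) Area = 96/2 = 48, |Area| = 48.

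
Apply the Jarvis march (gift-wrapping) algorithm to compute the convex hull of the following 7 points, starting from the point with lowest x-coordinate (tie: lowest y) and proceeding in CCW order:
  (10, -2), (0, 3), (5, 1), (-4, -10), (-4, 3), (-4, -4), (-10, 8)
Hull (CCW) = [(-10, 8), (-4, -10), (10, -2), (5, 1)]

Jarvis march: at each step, from the current hull vertex p, select the next vertex q as the point such that every other point lies strictly to the left of (or on) the directed line p → q. (Equivalently: for every other point r, the cross product (q − p) × (r − p) ≥ 0.)
Starting point (lowest x, tie lowest y): (-10, 8). Wrap until returning to start. Resulting hull: (-10, 8), (-4, -10), (10, -2), (5, 1).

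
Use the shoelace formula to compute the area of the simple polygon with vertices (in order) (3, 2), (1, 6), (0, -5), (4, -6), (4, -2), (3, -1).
Area = 29

Shoelace formula: Area = (1/2) |Σ_i (x_i · y_{i+1} − x_{i+1} · y_i)| (indices mod n). Compute each cross term:
  (3)(6) − (1)(2) = 16
  (1)(-5) − (0)(6) = -5
  (0)(-6) − (4)(-5) = 20
  (4)(-2) − (4)(-6) = 16
  (4)(-1) − (3)(-2) = 2
  (3)(2) − (3)(-1) = 9
Sum = 58, so (signed) Area = 58/2 = 29, |Area| = 29.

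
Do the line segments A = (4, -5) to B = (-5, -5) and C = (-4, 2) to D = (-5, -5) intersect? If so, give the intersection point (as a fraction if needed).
Yes; intersection at (-5, -5) (t = 1 on AB, s = 1 on CD)

Parametrize AB as A + t(B − A) = (4 + -9 t, -5 + 0 t) and CD as C + s(D − C) = (-4 + -1 s, 2 + -7 s). Solve the linear system for (t, s). Determinant = -63 ≠ 0, so a unique intersection of the containing lines exists. Solution: t = 1, s = 1 — both in [0, 1], so the segments cross. Intersection point: (-5, -5).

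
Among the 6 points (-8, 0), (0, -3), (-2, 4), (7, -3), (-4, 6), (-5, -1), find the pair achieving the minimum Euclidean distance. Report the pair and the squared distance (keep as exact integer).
Pair = ((-2, 4), (-4, 6)); squared distance = 8

Compute all C(6, 2) = 15 pairwise squared distances (x_i − x_j)² + (y_i − y_j)². The minimum is 8, attained by the pair ((-2, 4), (-4, 6)).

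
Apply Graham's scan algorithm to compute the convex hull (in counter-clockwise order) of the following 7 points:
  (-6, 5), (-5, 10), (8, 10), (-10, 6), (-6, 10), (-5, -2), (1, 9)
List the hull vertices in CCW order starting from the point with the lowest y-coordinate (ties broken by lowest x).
Hull (CCW) = [(-5, -2), (8, 10), (-6, 10), (-10, 6)]

Graham scan procedure:
  1. Find the pivot p₀ = point with lowest y (tie → lowest x): (-5, -2).
  2. Sort the remaining points by polar angle around p₀.
  3. Walk through sorted points, maintaining a stack; pop the top while the last three entries make a non-left turn (cross product ≤ 0).
  4. Final stack is the convex hull in CCW order: (-5, -2), (8, 10), (-6, 10), (-10, 6).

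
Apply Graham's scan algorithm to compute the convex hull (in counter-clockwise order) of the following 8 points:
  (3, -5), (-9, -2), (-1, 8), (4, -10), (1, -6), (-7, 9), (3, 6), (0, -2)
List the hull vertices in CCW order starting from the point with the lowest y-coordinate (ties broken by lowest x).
Hull (CCW) = [(4, -10), (3, 6), (-1, 8), (-7, 9), (-9, -2)]

Graham scan procedure:
  1. Find the pivot p₀ = point with lowest y (tie → lowest x): (4, -10).
  2. Sort the remaining points by polar angle around p₀.
  3. Walk through sorted points, maintaining a stack; pop the top while the last three entries make a non-left turn (cross product ≤ 0).
  4. Final stack is the convex hull in CCW order: (4, -10), (3, 6), (-1, 8), (-7, 9), (-9, -2).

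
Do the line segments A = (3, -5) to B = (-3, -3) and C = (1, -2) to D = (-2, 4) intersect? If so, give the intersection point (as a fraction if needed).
No (intersection of containing lines falls outside at least one segment)

Parametrize and solve: t = 1/10, s = -7/15. At least one of these is outside [0, 1], so the segments do not intersect.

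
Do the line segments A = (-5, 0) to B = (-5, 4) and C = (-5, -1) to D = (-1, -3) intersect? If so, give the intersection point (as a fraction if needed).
No (intersection of containing lines falls outside at least one segment)

Parametrize and solve: t = -1/4, s = 0. At least one of these is outside [0, 1], so the segments do not intersect.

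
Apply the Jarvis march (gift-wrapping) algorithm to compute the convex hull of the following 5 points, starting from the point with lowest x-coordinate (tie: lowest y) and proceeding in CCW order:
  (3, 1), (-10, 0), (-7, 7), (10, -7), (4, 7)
Hull (CCW) = [(-10, 0), (10, -7), (4, 7), (-7, 7)]

Jarvis march: at each step, from the current hull vertex p, select the next vertex q as the point such that every other point lies strictly to the left of (or on) the directed line p → q. (Equivalently: for every other point r, the cross product (q − p) × (r − p) ≥ 0.)
Starting point (lowest x, tie lowest y): (-10, 0). Wrap until returning to start. Resulting hull: (-10, 0), (10, -7), (4, 7), (-7, 7).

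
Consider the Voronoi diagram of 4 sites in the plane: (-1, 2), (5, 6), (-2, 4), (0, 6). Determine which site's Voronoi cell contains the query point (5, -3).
Nearest site = (-1, 2)

The Voronoi cell of site s contains exactly those query points closer to s than to any other site. Compute squared distances from q = (5, -3) to each site:
  (-1 − 5)² + (2 − -3)² = 61
  (5 − 5)² + (6 − -3)² = 81
  (-2 − 5)² + (4 − -3)² = 98
  (0 − 5)² + (6 − -3)² = 106
Minimum is attained by (-1, 2), so q lies in its Voronoi cell.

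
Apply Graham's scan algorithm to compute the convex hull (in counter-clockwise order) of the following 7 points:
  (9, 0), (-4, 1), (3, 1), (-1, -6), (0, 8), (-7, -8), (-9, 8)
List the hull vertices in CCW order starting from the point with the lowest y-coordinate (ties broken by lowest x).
Hull (CCW) = [(-7, -8), (-1, -6), (9, 0), (0, 8), (-9, 8)]

Graham scan procedure:
  1. Find the pivot p₀ = point with lowest y (tie → lowest x): (-7, -8).
  2. Sort the remaining points by polar angle around p₀.
  3. Walk through sorted points, maintaining a stack; pop the top while the last three entries make a non-left turn (cross product ≤ 0).
  4. Final stack is the convex hull in CCW order: (-7, -8), (-1, -6), (9, 0), (0, 8), (-9, 8).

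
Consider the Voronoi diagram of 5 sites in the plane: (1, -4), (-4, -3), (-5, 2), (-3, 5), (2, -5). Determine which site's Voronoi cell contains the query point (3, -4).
Nearest site = (2, -5)

The Voronoi cell of site s contains exactly those query points closer to s than to any other site. Compute squared distances from q = (3, -4) to each site:
  (2 − 3)² + (-5 − -4)² = 2
  (1 − 3)² + (-4 − -4)² = 4
  (-4 − 3)² + (-3 − -4)² = 50
  (-5 − 3)² + (2 − -4)² = 100
  (-3 − 3)² + (5 − -4)² = 117
Minimum is attained by (2, -5), so q lies in its Voronoi cell.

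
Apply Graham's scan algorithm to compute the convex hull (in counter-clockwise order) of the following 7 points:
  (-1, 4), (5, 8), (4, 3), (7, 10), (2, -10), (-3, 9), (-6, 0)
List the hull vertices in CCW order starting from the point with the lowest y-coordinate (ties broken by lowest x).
Hull (CCW) = [(2, -10), (7, 10), (-3, 9), (-6, 0)]

Graham scan procedure:
  1. Find the pivot p₀ = point with lowest y (tie → lowest x): (2, -10).
  2. Sort the remaining points by polar angle around p₀.
  3. Walk through sorted points, maintaining a stack; pop the top while the last three entries make a non-left turn (cross product ≤ 0).
  4. Final stack is the convex hull in CCW order: (2, -10), (7, 10), (-3, 9), (-6, 0).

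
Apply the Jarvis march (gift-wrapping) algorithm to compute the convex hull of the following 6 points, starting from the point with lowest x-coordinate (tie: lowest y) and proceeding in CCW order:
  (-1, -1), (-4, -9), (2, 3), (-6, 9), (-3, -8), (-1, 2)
Hull (CCW) = [(-6, 9), (-4, -9), (-3, -8), (2, 3)]

Jarvis march: at each step, from the current hull vertex p, select the next vertex q as the point such that every other point lies strictly to the left of (or on) the directed line p → q. (Equivalently: for every other point r, the cross product (q − p) × (r − p) ≥ 0.)
Starting point (lowest x, tie lowest y): (-6, 9). Wrap until returning to start. Resulting hull: (-6, 9), (-4, -9), (-3, -8), (2, 3).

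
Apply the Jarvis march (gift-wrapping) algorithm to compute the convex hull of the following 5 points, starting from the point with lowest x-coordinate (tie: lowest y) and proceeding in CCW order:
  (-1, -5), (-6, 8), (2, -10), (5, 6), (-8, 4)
Hull (CCW) = [(-8, 4), (2, -10), (5, 6), (-6, 8)]

Jarvis march: at each step, from the current hull vertex p, select the next vertex q as the point such that every other point lies strictly to the left of (or on) the directed line p → q. (Equivalently: for every other point r, the cross product (q − p) × (r − p) ≥ 0.)
Starting point (lowest x, tie lowest y): (-8, 4). Wrap until returning to start. Resulting hull: (-8, 4), (2, -10), (5, 6), (-6, 8).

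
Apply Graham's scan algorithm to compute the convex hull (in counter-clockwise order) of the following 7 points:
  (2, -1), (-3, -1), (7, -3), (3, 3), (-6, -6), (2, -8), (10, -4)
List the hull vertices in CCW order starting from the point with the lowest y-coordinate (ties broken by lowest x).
Hull (CCW) = [(2, -8), (10, -4), (3, 3), (-3, -1), (-6, -6)]

Graham scan procedure:
  1. Find the pivot p₀ = point with lowest y (tie → lowest x): (2, -8).
  2. Sort the remaining points by polar angle around p₀.
  3. Walk through sorted points, maintaining a stack; pop the top while the last three entries make a non-left turn (cross product ≤ 0).
  4. Final stack is the convex hull in CCW order: (2, -8), (10, -4), (3, 3), (-3, -1), (-6, -6).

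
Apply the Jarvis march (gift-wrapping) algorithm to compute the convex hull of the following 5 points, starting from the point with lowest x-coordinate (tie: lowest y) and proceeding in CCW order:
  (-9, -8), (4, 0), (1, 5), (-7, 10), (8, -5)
Hull (CCW) = [(-9, -8), (8, -5), (1, 5), (-7, 10)]

Jarvis march: at each step, from the current hull vertex p, select the next vertex q as the point such that every other point lies strictly to the left of (or on) the directed line p → q. (Equivalently: for every other point r, the cross product (q − p) × (r − p) ≥ 0.)
Starting point (lowest x, tie lowest y): (-9, -8). Wrap until returning to start. Resulting hull: (-9, -8), (8, -5), (1, 5), (-7, 10).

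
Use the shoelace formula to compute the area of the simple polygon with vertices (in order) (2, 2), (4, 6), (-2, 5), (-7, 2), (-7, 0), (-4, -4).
Area = 109/2

Shoelace formula: Area = (1/2) |Σ_i (x_i · y_{i+1} − x_{i+1} · y_i)| (indices mod n). Compute each cross term:
  (2)(6) − (4)(2) = 4
  (4)(5) − (-2)(6) = 32
  (-2)(2) − (-7)(5) = 31
  (-7)(0) − (-7)(2) = 14
  (-7)(-4) − (-4)(0) = 28
  (-4)(2) − (2)(-4) = 0
Sum = 109, so (signed) Area = 109/2 = 109/2, |Area| = 109/2.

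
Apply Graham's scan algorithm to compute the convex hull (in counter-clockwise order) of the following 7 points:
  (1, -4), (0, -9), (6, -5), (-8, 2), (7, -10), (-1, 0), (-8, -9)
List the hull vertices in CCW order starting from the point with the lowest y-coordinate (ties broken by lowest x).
Hull (CCW) = [(7, -10), (6, -5), (-1, 0), (-8, 2), (-8, -9)]

Graham scan procedure:
  1. Find the pivot p₀ = point with lowest y (tie → lowest x): (7, -10).
  2. Sort the remaining points by polar angle around p₀.
  3. Walk through sorted points, maintaining a stack; pop the top while the last three entries make a non-left turn (cross product ≤ 0).
  4. Final stack is the convex hull in CCW order: (7, -10), (6, -5), (-1, 0), (-8, 2), (-8, -9).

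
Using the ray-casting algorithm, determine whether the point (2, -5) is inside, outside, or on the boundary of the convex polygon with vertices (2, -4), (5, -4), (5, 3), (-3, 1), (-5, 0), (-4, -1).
The point (2, -5) lies strictly outside the polygon

Cast a horizontal ray to the right from the query point and count how many polygon edges it crosses (each edge strictly once or zero times, handled with the usual half-open convention). 
Parity of crossings → even ⇒ outside.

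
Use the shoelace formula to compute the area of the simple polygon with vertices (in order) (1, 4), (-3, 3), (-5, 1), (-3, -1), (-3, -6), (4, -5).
Area = 55

Shoelace formula: Area = (1/2) |Σ_i (x_i · y_{i+1} − x_{i+1} · y_i)| (indices mod n). Compute each cross term:
  (1)(3) − (-3)(4) = 15
  (-3)(1) − (-5)(3) = 12
  (-5)(-1) − (-3)(1) = 8
  (-3)(-6) − (-3)(-1) = 15
  (-3)(-5) − (4)(-6) = 39
  (4)(4) − (1)(-5) = 21
Sum = 110, so (signed) Area = 110/2 = 55, |Area| = 55.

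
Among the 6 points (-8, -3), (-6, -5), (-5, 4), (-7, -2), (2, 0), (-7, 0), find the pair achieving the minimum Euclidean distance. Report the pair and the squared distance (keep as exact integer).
Pair = ((-8, -3), (-7, -2)); squared distance = 2

Compute all C(6, 2) = 15 pairwise squared distances (x_i − x_j)² + (y_i − y_j)². The minimum is 2, attained by the pair ((-8, -3), (-7, -2)).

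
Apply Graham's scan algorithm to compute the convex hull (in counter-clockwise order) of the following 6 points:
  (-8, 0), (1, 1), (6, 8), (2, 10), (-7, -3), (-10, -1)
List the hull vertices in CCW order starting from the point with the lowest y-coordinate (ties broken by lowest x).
Hull (CCW) = [(-7, -3), (1, 1), (6, 8), (2, 10), (-10, -1)]

Graham scan procedure:
  1. Find the pivot p₀ = point with lowest y (tie → lowest x): (-7, -3).
  2. Sort the remaining points by polar angle around p₀.
  3. Walk through sorted points, maintaining a stack; pop the top while the last three entries make a non-left turn (cross product ≤ 0).
  4. Final stack is the convex hull in CCW order: (-7, -3), (1, 1), (6, 8), (2, 10), (-10, -1).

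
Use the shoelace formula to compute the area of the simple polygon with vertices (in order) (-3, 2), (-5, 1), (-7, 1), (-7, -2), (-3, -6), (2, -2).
Area = 41

Shoelace formula: Area = (1/2) |Σ_i (x_i · y_{i+1} − x_{i+1} · y_i)| (indices mod n). Compute each cross term:
  (-3)(1) − (-5)(2) = 7
  (-5)(1) − (-7)(1) = 2
  (-7)(-2) − (-7)(1) = 21
  (-7)(-6) − (-3)(-2) = 36
  (-3)(-2) − (2)(-6) = 18
  (2)(2) − (-3)(-2) = -2
Sum = 82, so (signed) Area = 82/2 = 41, |Area| = 41.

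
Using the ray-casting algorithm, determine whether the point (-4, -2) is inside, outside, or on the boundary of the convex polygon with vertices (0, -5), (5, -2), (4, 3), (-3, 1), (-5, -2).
The point (-4, -2) lies strictly inside the polygon

Cast a horizontal ray to the right from the query point and count how many polygon edges it crosses (each edge strictly once or zero times, handled with the usual half-open convention). 
Parity of crossings → odd ⇒ inside.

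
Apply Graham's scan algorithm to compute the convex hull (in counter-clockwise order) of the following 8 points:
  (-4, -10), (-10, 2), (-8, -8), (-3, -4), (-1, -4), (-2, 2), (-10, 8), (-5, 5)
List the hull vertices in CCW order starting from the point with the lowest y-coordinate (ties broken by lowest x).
Hull (CCW) = [(-4, -10), (-1, -4), (-2, 2), (-5, 5), (-10, 8), (-10, 2), (-8, -8)]

Graham scan procedure:
  1. Find the pivot p₀ = point with lowest y (tie → lowest x): (-4, -10).
  2. Sort the remaining points by polar angle around p₀.
  3. Walk through sorted points, maintaining a stack; pop the top while the last three entries make a non-left turn (cross product ≤ 0).
  4. Final stack is the convex hull in CCW order: (-4, -10), (-1, -4), (-2, 2), (-5, 5), (-10, 8), (-10, 2), (-8, -8).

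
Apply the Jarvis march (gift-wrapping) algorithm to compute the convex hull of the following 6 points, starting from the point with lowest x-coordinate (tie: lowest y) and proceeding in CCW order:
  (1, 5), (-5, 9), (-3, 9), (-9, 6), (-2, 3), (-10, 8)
Hull (CCW) = [(-10, 8), (-9, 6), (-2, 3), (1, 5), (-3, 9), (-5, 9)]

Jarvis march: at each step, from the current hull vertex p, select the next vertex q as the point such that every other point lies strictly to the left of (or on) the directed line p → q. (Equivalently: for every other point r, the cross product (q − p) × (r − p) ≥ 0.)
Starting point (lowest x, tie lowest y): (-10, 8). Wrap until returning to start. Resulting hull: (-10, 8), (-9, 6), (-2, 3), (1, 5), (-3, 9), (-5, 9).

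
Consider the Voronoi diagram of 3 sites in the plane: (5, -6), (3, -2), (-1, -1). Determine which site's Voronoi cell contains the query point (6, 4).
Nearest site = (3, -2)

The Voronoi cell of site s contains exactly those query points closer to s than to any other site. Compute squared distances from q = (6, 4) to each site:
  (3 − 6)² + (-2 − 4)² = 45
  (-1 − 6)² + (-1 − 4)² = 74
  (5 − 6)² + (-6 − 4)² = 101
Minimum is attained by (3, -2), so q lies in its Voronoi cell.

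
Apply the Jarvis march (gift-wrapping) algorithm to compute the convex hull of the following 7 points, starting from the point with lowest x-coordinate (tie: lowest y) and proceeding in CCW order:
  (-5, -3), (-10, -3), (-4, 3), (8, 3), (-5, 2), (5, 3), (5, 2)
Hull (CCW) = [(-10, -3), (-5, -3), (8, 3), (-4, 3)]

Jarvis march: at each step, from the current hull vertex p, select the next vertex q as the point such that every other point lies strictly to the left of (or on) the directed line p → q. (Equivalently: for every other point r, the cross product (q − p) × (r − p) ≥ 0.)
Starting point (lowest x, tie lowest y): (-10, -3). Wrap until returning to start. Resulting hull: (-10, -3), (-5, -3), (8, 3), (-4, 3).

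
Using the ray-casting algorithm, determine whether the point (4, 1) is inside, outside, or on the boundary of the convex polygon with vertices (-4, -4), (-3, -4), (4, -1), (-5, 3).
The point (4, 1) lies strictly outside the polygon

Cast a horizontal ray to the right from the query point and count how many polygon edges it crosses (each edge strictly once or zero times, handled with the usual half-open convention). 
Parity of crossings → even ⇒ outside.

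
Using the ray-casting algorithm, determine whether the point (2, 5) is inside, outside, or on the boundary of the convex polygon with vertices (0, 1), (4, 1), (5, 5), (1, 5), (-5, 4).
The point (2, 5) lies on the polygon boundary

Boundary check: the query satisfies the collinearity and bounding-box conditions for some polygon edge, so it lies exactly on the boundary.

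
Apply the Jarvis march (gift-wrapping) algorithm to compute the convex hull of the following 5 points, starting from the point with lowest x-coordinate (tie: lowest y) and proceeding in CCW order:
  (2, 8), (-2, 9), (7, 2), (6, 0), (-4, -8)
Hull (CCW) = [(-4, -8), (6, 0), (7, 2), (2, 8), (-2, 9)]

Jarvis march: at each step, from the current hull vertex p, select the next vertex q as the point such that every other point lies strictly to the left of (or on) the directed line p → q. (Equivalently: for every other point r, the cross product (q − p) × (r − p) ≥ 0.)
Starting point (lowest x, tie lowest y): (-4, -8). Wrap until returning to start. Resulting hull: (-4, -8), (6, 0), (7, 2), (2, 8), (-2, 9).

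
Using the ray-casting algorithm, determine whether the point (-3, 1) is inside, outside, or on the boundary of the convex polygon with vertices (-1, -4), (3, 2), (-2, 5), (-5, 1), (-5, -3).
The point (-3, 1) lies strictly inside the polygon

Cast a horizontal ray to the right from the query point and count how many polygon edges it crosses (each edge strictly once or zero times, handled with the usual half-open convention). 
Parity of crossings → odd ⇒ inside.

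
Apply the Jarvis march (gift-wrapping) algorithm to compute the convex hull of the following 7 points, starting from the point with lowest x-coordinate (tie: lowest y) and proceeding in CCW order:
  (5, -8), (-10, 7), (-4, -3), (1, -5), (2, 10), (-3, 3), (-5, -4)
Hull (CCW) = [(-10, 7), (-5, -4), (5, -8), (2, 10)]

Jarvis march: at each step, from the current hull vertex p, select the next vertex q as the point such that every other point lies strictly to the left of (or on) the directed line p → q. (Equivalently: for every other point r, the cross product (q − p) × (r − p) ≥ 0.)
Starting point (lowest x, tie lowest y): (-10, 7). Wrap until returning to start. Resulting hull: (-10, 7), (-5, -4), (5, -8), (2, 10).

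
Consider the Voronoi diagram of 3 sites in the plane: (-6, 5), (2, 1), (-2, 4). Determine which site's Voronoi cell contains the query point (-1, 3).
Nearest site = (-2, 4)

The Voronoi cell of site s contains exactly those query points closer to s than to any other site. Compute squared distances from q = (-1, 3) to each site:
  (-2 − -1)² + (4 − 3)² = 2
  (2 − -1)² + (1 − 3)² = 13
  (-6 − -1)² + (5 − 3)² = 29
Minimum is attained by (-2, 4), so q lies in its Voronoi cell.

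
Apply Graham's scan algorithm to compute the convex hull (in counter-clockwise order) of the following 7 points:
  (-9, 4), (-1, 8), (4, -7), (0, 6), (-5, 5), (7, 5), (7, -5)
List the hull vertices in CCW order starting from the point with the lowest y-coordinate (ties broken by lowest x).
Hull (CCW) = [(4, -7), (7, -5), (7, 5), (-1, 8), (-9, 4)]

Graham scan procedure:
  1. Find the pivot p₀ = point with lowest y (tie → lowest x): (4, -7).
  2. Sort the remaining points by polar angle around p₀.
  3. Walk through sorted points, maintaining a stack; pop the top while the last three entries make a non-left turn (cross product ≤ 0).
  4. Final stack is the convex hull in CCW order: (4, -7), (7, -5), (7, 5), (-1, 8), (-9, 4).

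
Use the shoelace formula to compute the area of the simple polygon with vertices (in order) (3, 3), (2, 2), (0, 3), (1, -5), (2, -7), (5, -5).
Area = 61/2

Shoelace formula: Area = (1/2) |Σ_i (x_i · y_{i+1} − x_{i+1} · y_i)| (indices mod n). Compute each cross term:
  (3)(2) − (2)(3) = 0
  (2)(3) − (0)(2) = 6
  (0)(-5) − (1)(3) = -3
  (1)(-7) − (2)(-5) = 3
  (2)(-5) − (5)(-7) = 25
  (5)(3) − (3)(-5) = 30
Sum = 61, so (signed) Area = 61/2 = 61/2, |Area| = 61/2.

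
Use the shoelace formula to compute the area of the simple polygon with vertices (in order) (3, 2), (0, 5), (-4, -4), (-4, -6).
Area = 53/2

Shoelace formula: Area = (1/2) |Σ_i (x_i · y_{i+1} − x_{i+1} · y_i)| (indices mod n). Compute each cross term:
  (3)(5) − (0)(2) = 15
  (0)(-4) − (-4)(5) = 20
  (-4)(-6) − (-4)(-4) = 8
  (-4)(2) − (3)(-6) = 10
Sum = 53, so (signed) Area = 53/2 = 53/2, |Area| = 53/2.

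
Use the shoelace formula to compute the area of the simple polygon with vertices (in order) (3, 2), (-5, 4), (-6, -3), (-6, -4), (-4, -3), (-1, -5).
Area = 99/2

Shoelace formula: Area = (1/2) |Σ_i (x_i · y_{i+1} − x_{i+1} · y_i)| (indices mod n). Compute each cross term:
  (3)(4) − (-5)(2) = 22
  (-5)(-3) − (-6)(4) = 39
  (-6)(-4) − (-6)(-3) = 6
  (-6)(-3) − (-4)(-4) = 2
  (-4)(-5) − (-1)(-3) = 17
  (-1)(2) − (3)(-5) = 13
Sum = 99, so (signed) Area = 99/2 = 99/2, |Area| = 99/2.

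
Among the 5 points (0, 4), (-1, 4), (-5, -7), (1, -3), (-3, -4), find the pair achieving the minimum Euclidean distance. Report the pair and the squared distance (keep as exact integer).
Pair = ((0, 4), (-1, 4)); squared distance = 1

Compute all C(5, 2) = 10 pairwise squared distances (x_i − x_j)² + (y_i − y_j)². The minimum is 1, attained by the pair ((0, 4), (-1, 4)).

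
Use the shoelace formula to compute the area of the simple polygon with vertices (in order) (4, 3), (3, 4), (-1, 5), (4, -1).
Area = 23/2

Shoelace formula: Area = (1/2) |Σ_i (x_i · y_{i+1} − x_{i+1} · y_i)| (indices mod n). Compute each cross term:
  (4)(4) − (3)(3) = 7
  (3)(5) − (-1)(4) = 19
  (-1)(-1) − (4)(5) = -19
  (4)(3) − (4)(-1) = 16
Sum = 23, so (signed) Area = 23/2 = 23/2, |Area| = 23/2.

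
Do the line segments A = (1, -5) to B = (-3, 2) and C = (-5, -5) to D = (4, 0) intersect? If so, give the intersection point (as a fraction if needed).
Yes; intersection at (-37/83, -205/83) (t = 30/83 on AB, s = 42/83 on CD)

Parametrize AB as A + t(B − A) = (1 + -4 t, -5 + 7 t) and CD as C + s(D − C) = (-5 + 9 s, -5 + 5 s). Solve the linear system for (t, s). Determinant = 83 ≠ 0, so a unique intersection of the containing lines exists. Solution: t = 30/83, s = 42/83 — both in [0, 1], so the segments cross. Intersection point: (-37/83, -205/83).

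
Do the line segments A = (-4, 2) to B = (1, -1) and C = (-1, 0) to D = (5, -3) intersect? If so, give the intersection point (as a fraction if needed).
Yes; intersection at (1, -1) (t = 1 on AB, s = 1/3 on CD)

Parametrize AB as A + t(B − A) = (-4 + 5 t, 2 + -3 t) and CD as C + s(D − C) = (-1 + 6 s, 0 + -3 s). Solve the linear system for (t, s). Determinant = -3 ≠ 0, so a unique intersection of the containing lines exists. Solution: t = 1, s = 1/3 — both in [0, 1], so the segments cross. Intersection point: (1, -1).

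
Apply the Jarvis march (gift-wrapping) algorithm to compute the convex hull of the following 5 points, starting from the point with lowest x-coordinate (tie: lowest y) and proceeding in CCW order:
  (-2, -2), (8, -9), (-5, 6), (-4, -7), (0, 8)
Hull (CCW) = [(-5, 6), (-4, -7), (8, -9), (0, 8)]

Jarvis march: at each step, from the current hull vertex p, select the next vertex q as the point such that every other point lies strictly to the left of (or on) the directed line p → q. (Equivalently: for every other point r, the cross product (q − p) × (r − p) ≥ 0.)
Starting point (lowest x, tie lowest y): (-5, 6). Wrap until returning to start. Resulting hull: (-5, 6), (-4, -7), (8, -9), (0, 8).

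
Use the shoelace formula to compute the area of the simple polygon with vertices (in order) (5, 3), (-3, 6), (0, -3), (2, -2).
Area = 35

Shoelace formula: Area = (1/2) |Σ_i (x_i · y_{i+1} − x_{i+1} · y_i)| (indices mod n). Compute each cross term:
  (5)(6) − (-3)(3) = 39
  (-3)(-3) − (0)(6) = 9
  (0)(-2) − (2)(-3) = 6
  (2)(3) − (5)(-2) = 16
Sum = 70, so (signed) Area = 70/2 = 35, |Area| = 35.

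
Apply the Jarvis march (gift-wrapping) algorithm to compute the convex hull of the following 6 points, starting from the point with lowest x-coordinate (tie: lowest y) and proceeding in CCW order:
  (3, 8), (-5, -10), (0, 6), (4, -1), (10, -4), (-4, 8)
Hull (CCW) = [(-5, -10), (10, -4), (3, 8), (-4, 8)]

Jarvis march: at each step, from the current hull vertex p, select the next vertex q as the point such that every other point lies strictly to the left of (or on) the directed line p → q. (Equivalently: for every other point r, the cross product (q − p) × (r − p) ≥ 0.)
Starting point (lowest x, tie lowest y): (-5, -10). Wrap until returning to start. Resulting hull: (-5, -10), (10, -4), (3, 8), (-4, 8).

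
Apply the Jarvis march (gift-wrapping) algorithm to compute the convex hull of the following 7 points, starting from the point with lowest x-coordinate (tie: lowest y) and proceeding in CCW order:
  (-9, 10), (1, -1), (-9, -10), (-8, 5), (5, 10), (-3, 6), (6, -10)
Hull (CCW) = [(-9, -10), (6, -10), (5, 10), (-9, 10)]

Jarvis march: at each step, from the current hull vertex p, select the next vertex q as the point such that every other point lies strictly to the left of (or on) the directed line p → q. (Equivalently: for every other point r, the cross product (q − p) × (r − p) ≥ 0.)
Starting point (lowest x, tie lowest y): (-9, -10). Wrap until returning to start. Resulting hull: (-9, -10), (6, -10), (5, 10), (-9, 10).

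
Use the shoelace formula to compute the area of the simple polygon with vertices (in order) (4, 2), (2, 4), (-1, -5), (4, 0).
Area = 17

Shoelace formula: Area = (1/2) |Σ_i (x_i · y_{i+1} − x_{i+1} · y_i)| (indices mod n). Compute each cross term:
  (4)(4) − (2)(2) = 12
  (2)(-5) − (-1)(4) = -6
  (-1)(0) − (4)(-5) = 20
  (4)(2) − (4)(0) = 8
Sum = 34, so (signed) Area = 34/2 = 17, |Area| = 17.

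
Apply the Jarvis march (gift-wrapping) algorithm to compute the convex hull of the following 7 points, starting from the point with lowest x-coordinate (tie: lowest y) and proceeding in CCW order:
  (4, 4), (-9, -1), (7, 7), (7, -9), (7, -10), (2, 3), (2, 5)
Hull (CCW) = [(-9, -1), (7, -10), (7, 7), (2, 5)]

Jarvis march: at each step, from the current hull vertex p, select the next vertex q as the point such that every other point lies strictly to the left of (or on) the directed line p → q. (Equivalently: for every other point r, the cross product (q − p) × (r − p) ≥ 0.)
Starting point (lowest x, tie lowest y): (-9, -1). Wrap until returning to start. Resulting hull: (-9, -1), (7, -10), (7, 7), (2, 5).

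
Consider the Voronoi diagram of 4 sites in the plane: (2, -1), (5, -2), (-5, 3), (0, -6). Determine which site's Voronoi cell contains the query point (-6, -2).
Nearest site = (-5, 3)

The Voronoi cell of site s contains exactly those query points closer to s than to any other site. Compute squared distances from q = (-6, -2) to each site:
  (-5 − -6)² + (3 − -2)² = 26
  (0 − -6)² + (-6 − -2)² = 52
  (2 − -6)² + (-1 − -2)² = 65
  (5 − -6)² + (-2 − -2)² = 121
Minimum is attained by (-5, 3), so q lies in its Voronoi cell.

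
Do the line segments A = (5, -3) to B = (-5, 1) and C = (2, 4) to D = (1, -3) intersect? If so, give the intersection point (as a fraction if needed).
Yes; intersection at (45/37, -55/37) (t = 14/37 on AB, s = 29/37 on CD)

Parametrize AB as A + t(B − A) = (5 + -10 t, -3 + 4 t) and CD as C + s(D − C) = (2 + -1 s, 4 + -7 s). Solve the linear system for (t, s). Determinant = -74 ≠ 0, so a unique intersection of the containing lines exists. Solution: t = 14/37, s = 29/37 — both in [0, 1], so the segments cross. Intersection point: (45/37, -55/37).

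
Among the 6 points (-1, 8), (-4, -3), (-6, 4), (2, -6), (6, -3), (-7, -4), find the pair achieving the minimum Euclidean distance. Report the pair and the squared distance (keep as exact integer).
Pair = ((-4, -3), (-7, -4)); squared distance = 10

Compute all C(6, 2) = 15 pairwise squared distances (x_i − x_j)² + (y_i − y_j)². The minimum is 10, attained by the pair ((-4, -3), (-7, -4)).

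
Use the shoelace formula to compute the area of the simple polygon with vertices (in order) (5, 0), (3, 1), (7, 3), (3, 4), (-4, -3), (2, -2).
Area = 57/2

Shoelace formula: Area = (1/2) |Σ_i (x_i · y_{i+1} − x_{i+1} · y_i)| (indices mod n). Compute each cross term:
  (5)(1) − (3)(0) = 5
  (3)(3) − (7)(1) = 2
  (7)(4) − (3)(3) = 19
  (3)(-3) − (-4)(4) = 7
  (-4)(-2) − (2)(-3) = 14
  (2)(0) − (5)(-2) = 10
Sum = 57, so (signed) Area = 57/2 = 57/2, |Area| = 57/2.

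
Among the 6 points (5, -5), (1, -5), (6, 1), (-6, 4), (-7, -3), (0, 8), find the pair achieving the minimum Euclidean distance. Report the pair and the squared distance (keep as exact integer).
Pair = ((5, -5), (1, -5)); squared distance = 16

Compute all C(6, 2) = 15 pairwise squared distances (x_i − x_j)² + (y_i − y_j)². The minimum is 16, attained by the pair ((5, -5), (1, -5)).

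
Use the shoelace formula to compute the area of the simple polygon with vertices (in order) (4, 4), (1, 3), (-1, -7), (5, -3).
Area = 37

Shoelace formula: Area = (1/2) |Σ_i (x_i · y_{i+1} − x_{i+1} · y_i)| (indices mod n). Compute each cross term:
  (4)(3) − (1)(4) = 8
  (1)(-7) − (-1)(3) = -4
  (-1)(-3) − (5)(-7) = 38
  (5)(4) − (4)(-3) = 32
Sum = 74, so (signed) Area = 74/2 = 37, |Area| = 37.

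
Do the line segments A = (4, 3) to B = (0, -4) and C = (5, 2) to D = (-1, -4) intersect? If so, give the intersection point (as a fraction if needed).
Yes; intersection at (4/3, -5/3) (t = 2/3 on AB, s = 11/18 on CD)

Parametrize AB as A + t(B − A) = (4 + -4 t, 3 + -7 t) and CD as C + s(D − C) = (5 + -6 s, 2 + -6 s). Solve the linear system for (t, s). Determinant = 18 ≠ 0, so a unique intersection of the containing lines exists. Solution: t = 2/3, s = 11/18 — both in [0, 1], so the segments cross. Intersection point: (4/3, -5/3).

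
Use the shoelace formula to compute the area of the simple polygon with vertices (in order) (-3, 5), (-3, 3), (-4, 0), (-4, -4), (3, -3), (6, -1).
Area = 50

Shoelace formula: Area = (1/2) |Σ_i (x_i · y_{i+1} − x_{i+1} · y_i)| (indices mod n). Compute each cross term:
  (-3)(3) − (-3)(5) = 6
  (-3)(0) − (-4)(3) = 12
  (-4)(-4) − (-4)(0) = 16
  (-4)(-3) − (3)(-4) = 24
  (3)(-1) − (6)(-3) = 15
  (6)(5) − (-3)(-1) = 27
Sum = 100, so (signed) Area = 100/2 = 50, |Area| = 50.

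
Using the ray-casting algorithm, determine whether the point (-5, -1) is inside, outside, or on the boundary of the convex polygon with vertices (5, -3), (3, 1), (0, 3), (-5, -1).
The point (-5, -1) lies on the polygon boundary

Boundary check: the query satisfies the collinearity and bounding-box conditions for some polygon edge, so it lies exactly on the boundary.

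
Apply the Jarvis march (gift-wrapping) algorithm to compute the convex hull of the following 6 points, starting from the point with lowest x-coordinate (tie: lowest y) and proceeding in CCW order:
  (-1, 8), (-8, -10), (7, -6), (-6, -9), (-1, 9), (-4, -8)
Hull (CCW) = [(-8, -10), (7, -6), (-1, 9)]

Jarvis march: at each step, from the current hull vertex p, select the next vertex q as the point such that every other point lies strictly to the left of (or on) the directed line p → q. (Equivalently: for every other point r, the cross product (q − p) × (r − p) ≥ 0.)
Starting point (lowest x, tie lowest y): (-8, -10). Wrap until returning to start. Resulting hull: (-8, -10), (7, -6), (-1, 9).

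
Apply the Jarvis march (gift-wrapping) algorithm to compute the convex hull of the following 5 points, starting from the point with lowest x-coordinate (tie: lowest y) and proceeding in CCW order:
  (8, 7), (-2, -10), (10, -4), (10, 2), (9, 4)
Hull (CCW) = [(-2, -10), (10, -4), (10, 2), (8, 7)]

Jarvis march: at each step, from the current hull vertex p, select the next vertex q as the point such that every other point lies strictly to the left of (or on) the directed line p → q. (Equivalently: for every other point r, the cross product (q − p) × (r − p) ≥ 0.)
Starting point (lowest x, tie lowest y): (-2, -10). Wrap until returning to start. Resulting hull: (-2, -10), (10, -4), (10, 2), (8, 7).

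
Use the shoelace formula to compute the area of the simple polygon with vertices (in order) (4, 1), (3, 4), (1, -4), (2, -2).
Area = 13/2

Shoelace formula: Area = (1/2) |Σ_i (x_i · y_{i+1} − x_{i+1} · y_i)| (indices mod n). Compute each cross term:
  (4)(4) − (3)(1) = 13
  (3)(-4) − (1)(4) = -16
  (1)(-2) − (2)(-4) = 6
  (2)(1) − (4)(-2) = 10
Sum = 13, so (signed) Area = 13/2 = 13/2, |Area| = 13/2.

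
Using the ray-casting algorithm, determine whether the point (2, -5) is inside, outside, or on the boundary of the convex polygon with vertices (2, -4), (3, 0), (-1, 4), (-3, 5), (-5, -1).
The point (2, -5) lies strictly outside the polygon

Cast a horizontal ray to the right from the query point and count how many polygon edges it crosses (each edge strictly once or zero times, handled with the usual half-open convention). 
Parity of crossings → even ⇒ outside.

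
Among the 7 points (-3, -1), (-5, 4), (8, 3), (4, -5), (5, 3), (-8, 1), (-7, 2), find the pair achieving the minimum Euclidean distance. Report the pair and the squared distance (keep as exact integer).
Pair = ((-8, 1), (-7, 2)); squared distance = 2

Compute all C(7, 2) = 21 pairwise squared distances (x_i − x_j)² + (y_i − y_j)². The minimum is 2, attained by the pair ((-8, 1), (-7, 2)).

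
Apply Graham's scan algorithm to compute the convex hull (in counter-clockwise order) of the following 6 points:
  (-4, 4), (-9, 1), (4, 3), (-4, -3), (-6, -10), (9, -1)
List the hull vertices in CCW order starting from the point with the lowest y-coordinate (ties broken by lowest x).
Hull (CCW) = [(-6, -10), (9, -1), (4, 3), (-4, 4), (-9, 1)]

Graham scan procedure:
  1. Find the pivot p₀ = point with lowest y (tie → lowest x): (-6, -10).
  2. Sort the remaining points by polar angle around p₀.
  3. Walk through sorted points, maintaining a stack; pop the top while the last three entries make a non-left turn (cross product ≤ 0).
  4. Final stack is the convex hull in CCW order: (-6, -10), (9, -1), (4, 3), (-4, 4), (-9, 1).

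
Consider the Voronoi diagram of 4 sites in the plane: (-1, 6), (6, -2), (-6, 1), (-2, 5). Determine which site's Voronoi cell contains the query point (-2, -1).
Nearest site = (-6, 1)

The Voronoi cell of site s contains exactly those query points closer to s than to any other site. Compute squared distances from q = (-2, -1) to each site:
  (-6 − -2)² + (1 − -1)² = 20
  (-2 − -2)² + (5 − -1)² = 36
  (-1 − -2)² + (6 − -1)² = 50
  (6 − -2)² + (-2 − -1)² = 65
Minimum is attained by (-6, 1), so q lies in its Voronoi cell.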